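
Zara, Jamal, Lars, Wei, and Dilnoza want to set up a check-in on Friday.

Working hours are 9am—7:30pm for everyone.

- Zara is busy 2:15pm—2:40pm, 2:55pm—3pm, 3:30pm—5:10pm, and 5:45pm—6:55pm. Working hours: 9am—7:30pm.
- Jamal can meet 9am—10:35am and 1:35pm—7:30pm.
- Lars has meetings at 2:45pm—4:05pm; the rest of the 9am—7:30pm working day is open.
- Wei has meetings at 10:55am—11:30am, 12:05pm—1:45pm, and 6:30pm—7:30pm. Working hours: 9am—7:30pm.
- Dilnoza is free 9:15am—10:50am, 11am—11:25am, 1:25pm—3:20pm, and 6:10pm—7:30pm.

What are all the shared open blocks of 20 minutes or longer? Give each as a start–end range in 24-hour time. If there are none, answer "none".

Zara free within 09:00–19:30: 09:00–14:15, 14:40–14:55, 15:00–15:30, 17:10–17:45, 18:55–19:30.
Lars free within 09:00–19:30: 09:00–14:45, 16:05–19:30.
Wei free within 09:00–19:30: 09:00–10:55, 11:30–12:05, 13:45–18:30.
Zara ∩ Jamal: 09:00–10:35, 13:35–14:15, 14:40–14:55, 15:00–15:30, 17:10–17:45, 18:55–19:30.
Zara ∩ Jamal ∩ Lars: 09:00–10:35, 13:35–14:15, 14:40–14:45, 17:10–17:45, 18:55–19:30.
Zara ∩ Jamal ∩ Lars ∩ Wei: 09:00–10:35, 13:45–14:15, 14:40–14:45, 17:10–17:45.
Zara ∩ Jamal ∩ Lars ∩ Wei ∩ Dilnoza: 09:15–10:35, 13:45–14:15, 14:40–14:45.
Windows ≥ 20 min: 09:15–10:35, 13:45–14:15.

09:15–10:35, 13:45–14:15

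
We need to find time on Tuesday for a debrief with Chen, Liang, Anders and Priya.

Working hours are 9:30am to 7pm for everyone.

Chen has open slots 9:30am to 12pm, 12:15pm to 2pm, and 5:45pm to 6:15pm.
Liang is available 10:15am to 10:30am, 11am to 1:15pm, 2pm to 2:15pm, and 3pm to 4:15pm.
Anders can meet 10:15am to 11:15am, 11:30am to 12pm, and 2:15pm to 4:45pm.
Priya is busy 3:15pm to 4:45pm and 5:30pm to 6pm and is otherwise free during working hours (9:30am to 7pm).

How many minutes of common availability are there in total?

Priya free within 09:30–19:00: 09:30–15:15, 16:45–17:30, 18:00–19:00.
Chen ∩ Liang: 10:15–10:30, 11:00–12:00, 12:15–13:15.
Chen ∩ Liang ∩ Anders: 10:15–10:30, 11:00–11:15, 11:30–12:00.
Chen ∩ Liang ∩ Anders ∩ Priya: 10:15–10:30, 11:00–11:15, 11:30–12:00.
Total common minutes: 15 + 15 + 30 = 60.

60 minutes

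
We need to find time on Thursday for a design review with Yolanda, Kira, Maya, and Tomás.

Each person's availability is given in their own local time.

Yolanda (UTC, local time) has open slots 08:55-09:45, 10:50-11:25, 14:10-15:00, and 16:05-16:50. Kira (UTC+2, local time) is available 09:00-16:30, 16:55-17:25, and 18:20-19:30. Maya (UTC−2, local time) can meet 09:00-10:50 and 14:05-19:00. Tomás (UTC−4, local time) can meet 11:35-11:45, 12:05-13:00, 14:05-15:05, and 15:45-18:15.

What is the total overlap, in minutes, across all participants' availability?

Yolanda → UTC: 08:55–09:45, 10:50–11:25, 14:10–15:00, 16:05–16:50.
Kira → UTC: 07:00–14:30, 14:55–15:25, 16:20–17:30.
Maya → UTC: 11:00–12:50, 16:05–21:00.
Tomás → UTC: 15:35–15:45, 16:05–17:00, 18:05–19:05, 19:45–22:15.
Yolanda ∩ Kira: 08:55–09:45, 10:50–11:25, 14:10–14:30, 14:55–15:00, 16:20–16:50.
Yolanda ∩ Kira ∩ Maya: 11:00–11:25, 16:20–16:50.
Yolanda ∩ Kira ∩ Maya ∩ Tomás: 16:20–16:50.
Total common minutes: 30.

30 minutes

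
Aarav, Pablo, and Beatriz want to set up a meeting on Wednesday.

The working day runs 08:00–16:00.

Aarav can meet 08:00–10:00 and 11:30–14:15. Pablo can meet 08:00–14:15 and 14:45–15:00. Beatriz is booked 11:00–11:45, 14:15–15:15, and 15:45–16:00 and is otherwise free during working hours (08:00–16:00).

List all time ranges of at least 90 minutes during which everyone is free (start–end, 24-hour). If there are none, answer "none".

Beatriz free within 08:00–16:00: 08:00–11:00, 11:45–14:15, 15:15–15:45.
Aarav ∩ Pablo: 08:00–10:00, 11:30–14:15.
Aarav ∩ Pablo ∩ Beatriz: 08:00–10:00, 11:45–14:15.
Windows ≥ 90 min: 08:00–10:00, 11:45–14:15.

08:00–10:00, 11:45–14:15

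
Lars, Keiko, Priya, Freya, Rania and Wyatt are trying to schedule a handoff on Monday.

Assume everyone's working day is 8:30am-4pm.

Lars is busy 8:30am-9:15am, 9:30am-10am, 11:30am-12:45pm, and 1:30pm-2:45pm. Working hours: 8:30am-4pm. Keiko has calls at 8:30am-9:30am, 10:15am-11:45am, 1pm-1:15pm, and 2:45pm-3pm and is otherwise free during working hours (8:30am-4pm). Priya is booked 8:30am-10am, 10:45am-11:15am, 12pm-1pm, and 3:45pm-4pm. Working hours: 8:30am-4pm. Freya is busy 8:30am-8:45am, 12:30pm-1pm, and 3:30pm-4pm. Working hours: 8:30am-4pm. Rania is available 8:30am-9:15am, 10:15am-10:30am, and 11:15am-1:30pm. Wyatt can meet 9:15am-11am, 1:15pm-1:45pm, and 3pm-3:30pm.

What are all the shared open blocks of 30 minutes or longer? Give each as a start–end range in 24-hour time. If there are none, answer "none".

Lars free within 08:30–16:00: 09:15–09:30, 10:00–11:30, 12:45–13:30, 14:45–16:00.
Keiko free within 08:30–16:00: 09:30–10:15, 11:45–13:00, 13:15–14:45, 15:00–16:00.
Priya free within 08:30–16:00: 10:00–10:45, 11:15–12:00, 13:00–15:45.
Freya free within 08:30–16:00: 08:45–12:30, 13:00–15:30.
Lars ∩ Keiko: 10:00–10:15, 12:45–13:00, 13:15–13:30, 15:00–16:00.
Lars ∩ Keiko ∩ Priya: 10:00–10:15, 13:15–13:30, 15:00–15:45.
Lars ∩ Keiko ∩ Priya ∩ Freya: 10:00–10:15, 13:15–13:30, 15:00–15:30.
Lars ∩ Keiko ∩ Priya ∩ Freya ∩ Rania: 13:15–13:30.
Lars ∩ Keiko ∩ Priya ∩ Freya ∩ Rania ∩ Wyatt: 13:15–13:30.
Windows ≥ 30 min: (none).

none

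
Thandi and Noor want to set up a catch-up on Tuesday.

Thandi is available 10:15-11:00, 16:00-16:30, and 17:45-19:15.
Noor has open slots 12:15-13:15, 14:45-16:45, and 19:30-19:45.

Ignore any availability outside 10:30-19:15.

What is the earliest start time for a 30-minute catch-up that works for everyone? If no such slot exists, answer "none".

Thandi ∩ Noor: 16:00–16:30.
Restricted to 10:30–19:15: 16:00–16:30.
Windows ≥ 30 min: 16:00–16:30.
Earliest such window starts at 16:00.

16:00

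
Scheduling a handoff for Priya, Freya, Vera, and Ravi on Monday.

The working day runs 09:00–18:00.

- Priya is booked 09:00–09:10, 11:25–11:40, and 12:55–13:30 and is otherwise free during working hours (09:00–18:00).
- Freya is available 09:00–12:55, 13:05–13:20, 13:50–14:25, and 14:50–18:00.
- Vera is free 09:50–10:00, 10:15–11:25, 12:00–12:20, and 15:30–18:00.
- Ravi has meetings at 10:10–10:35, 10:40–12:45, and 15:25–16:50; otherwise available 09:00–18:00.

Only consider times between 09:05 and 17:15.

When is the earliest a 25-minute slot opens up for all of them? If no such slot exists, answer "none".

16:50

Priya free within 09:00–18:00: 09:10–11:25, 11:40–12:55, 13:30–18:00.
Ravi free within 09:00–18:00: 09:00–10:10, 10:35–10:40, 12:45–15:25, 16:50–18:00.
Priya ∩ Freya: 09:10–11:25, 11:40–12:55, 13:50–14:25, 14:50–18:00.
Priya ∩ Freya ∩ Vera: 09:50–10:00, 10:15–11:25, 12:00–12:20, 15:30–18:00.
Priya ∩ Freya ∩ Vera ∩ Ravi: 09:50–10:00, 10:35–10:40, 16:50–18:00.
Restricted to 09:05–17:15: 09:50–10:00, 10:35–10:40, 16:50–17:15.
Windows ≥ 25 min: 16:50–17:15.
Earliest such window starts at 16:50.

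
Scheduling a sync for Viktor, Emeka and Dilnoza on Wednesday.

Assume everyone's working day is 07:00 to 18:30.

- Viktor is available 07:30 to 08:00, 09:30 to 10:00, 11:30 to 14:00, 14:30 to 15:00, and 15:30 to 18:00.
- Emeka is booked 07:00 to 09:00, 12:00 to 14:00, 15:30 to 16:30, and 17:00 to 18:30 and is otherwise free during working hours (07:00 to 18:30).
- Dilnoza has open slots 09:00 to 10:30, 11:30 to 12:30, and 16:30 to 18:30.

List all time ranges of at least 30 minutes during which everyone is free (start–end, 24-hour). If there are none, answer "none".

09:30–10:00, 11:30–12:00, 16:30–17:00

Emeka free within 07:00–18:30: 09:00–12:00, 14:00–15:30, 16:30–17:00.
Viktor ∩ Emeka: 09:30–10:00, 11:30–12:00, 14:30–15:00, 16:30–17:00.
Viktor ∩ Emeka ∩ Dilnoza: 09:30–10:00, 11:30–12:00, 16:30–17:00.
Windows ≥ 30 min: 09:30–10:00, 11:30–12:00, 16:30–17:00.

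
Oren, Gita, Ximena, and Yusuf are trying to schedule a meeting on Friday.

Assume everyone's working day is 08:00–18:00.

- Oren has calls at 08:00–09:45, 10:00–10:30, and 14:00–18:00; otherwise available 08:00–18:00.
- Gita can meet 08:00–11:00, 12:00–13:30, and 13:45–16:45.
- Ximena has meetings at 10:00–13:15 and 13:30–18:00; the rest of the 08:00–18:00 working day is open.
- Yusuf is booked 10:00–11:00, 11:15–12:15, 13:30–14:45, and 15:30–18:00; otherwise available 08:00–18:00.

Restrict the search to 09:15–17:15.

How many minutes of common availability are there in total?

30 minutes

Oren free within 08:00–18:00: 09:45–10:00, 10:30–14:00.
Ximena free within 08:00–18:00: 08:00–10:00, 13:15–13:30.
Yusuf free within 08:00–18:00: 08:00–10:00, 11:00–11:15, 12:15–13:30, 14:45–15:30.
Oren ∩ Gita: 09:45–10:00, 10:30–11:00, 12:00–13:30, 13:45–14:00.
Oren ∩ Gita ∩ Ximena: 09:45–10:00, 13:15–13:30.
Oren ∩ Gita ∩ Ximena ∩ Yusuf: 09:45–10:00, 13:15–13:30.
Restricted to 09:15–17:15: 09:45–10:00, 13:15–13:30.
Total common minutes: 15 + 15 = 30.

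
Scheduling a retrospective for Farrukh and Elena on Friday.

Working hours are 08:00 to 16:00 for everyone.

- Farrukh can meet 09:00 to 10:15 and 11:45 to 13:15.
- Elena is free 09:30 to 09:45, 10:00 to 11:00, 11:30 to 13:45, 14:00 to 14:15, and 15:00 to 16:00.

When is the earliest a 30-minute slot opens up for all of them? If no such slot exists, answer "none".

Farrukh ∩ Elena: 09:30–09:45, 10:00–10:15, 11:45–13:15.
Windows ≥ 30 min: 11:45–13:15.
Earliest such window starts at 11:45.

11:45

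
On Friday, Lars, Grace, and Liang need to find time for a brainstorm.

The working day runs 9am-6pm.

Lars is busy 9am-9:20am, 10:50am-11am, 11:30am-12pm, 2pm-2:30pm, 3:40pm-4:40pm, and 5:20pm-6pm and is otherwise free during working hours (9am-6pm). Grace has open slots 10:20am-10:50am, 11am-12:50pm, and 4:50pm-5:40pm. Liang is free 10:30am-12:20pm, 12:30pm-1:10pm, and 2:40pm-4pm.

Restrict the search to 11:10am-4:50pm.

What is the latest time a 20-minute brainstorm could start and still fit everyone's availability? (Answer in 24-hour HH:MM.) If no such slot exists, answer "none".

12:30

Lars free within 09:00–18:00: 09:20–10:50, 11:00–11:30, 12:00–14:00, 14:30–15:40, 16:40–17:20.
Lars ∩ Grace: 10:20–10:50, 11:00–11:30, 12:00–12:50, 16:50–17:20.
Lars ∩ Grace ∩ Liang: 10:30–10:50, 11:00–11:30, 12:00–12:20, 12:30–12:50.
Restricted to 11:10–16:50: 11:10–11:30, 12:00–12:20, 12:30–12:50.
Windows ≥ 20 min: 11:10–11:30, 12:00–12:20, 12:30–12:50.
Latest start in the last window 12:30–12:50 is 12:50 − 20 min = 12:30.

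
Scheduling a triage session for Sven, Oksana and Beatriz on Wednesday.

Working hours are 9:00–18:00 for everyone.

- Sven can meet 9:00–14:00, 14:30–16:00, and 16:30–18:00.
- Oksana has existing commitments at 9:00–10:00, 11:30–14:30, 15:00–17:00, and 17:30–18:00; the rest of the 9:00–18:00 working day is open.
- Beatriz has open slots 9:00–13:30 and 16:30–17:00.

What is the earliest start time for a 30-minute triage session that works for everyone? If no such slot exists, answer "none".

10:00

Oksana free within 09:00–18:00: 10:00–11:30, 14:30–15:00, 17:00–17:30.
Sven ∩ Oksana: 10:00–11:30, 14:30–15:00, 17:00–17:30.
Sven ∩ Oksana ∩ Beatriz: 10:00–11:30.
Windows ≥ 30 min: 10:00–11:30.
Earliest such window starts at 10:00.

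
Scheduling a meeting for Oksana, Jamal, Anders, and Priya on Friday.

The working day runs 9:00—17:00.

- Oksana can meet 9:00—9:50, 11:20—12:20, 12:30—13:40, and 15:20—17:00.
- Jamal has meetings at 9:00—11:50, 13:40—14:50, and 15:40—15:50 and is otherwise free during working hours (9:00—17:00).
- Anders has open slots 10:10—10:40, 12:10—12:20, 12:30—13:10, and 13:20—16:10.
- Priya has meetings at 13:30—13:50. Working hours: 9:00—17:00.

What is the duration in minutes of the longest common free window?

Jamal free within 09:00–17:00: 11:50–13:40, 14:50–15:40, 15:50–17:00.
Priya free within 09:00–17:00: 09:00–13:30, 13:50–17:00.
Oksana ∩ Jamal: 11:50–12:20, 12:30–13:40, 15:20–15:40, 15:50–17:00.
Oksana ∩ Jamal ∩ Anders: 12:10–12:20, 12:30–13:10, 13:20–13:40, 15:20–15:40, 15:50–16:10.
Oksana ∩ Jamal ∩ Anders ∩ Priya: 12:10–12:20, 12:30–13:10, 13:20–13:30, 15:20–15:40, 15:50–16:10.
Common window lengths: 10, 40, 10, 20, 20 min; longest is 40.

40 minutes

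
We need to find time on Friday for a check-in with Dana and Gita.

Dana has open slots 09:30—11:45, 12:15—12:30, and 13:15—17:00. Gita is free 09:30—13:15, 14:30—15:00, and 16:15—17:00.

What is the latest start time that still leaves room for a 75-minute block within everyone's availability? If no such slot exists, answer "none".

10:30

Dana ∩ Gita: 09:30–11:45, 12:15–12:30, 14:30–15:00, 16:15–17:00.
Windows ≥ 75 min: 09:30–11:45.
Latest start in the last window 09:30–11:45 is 11:45 − 75 min = 10:30.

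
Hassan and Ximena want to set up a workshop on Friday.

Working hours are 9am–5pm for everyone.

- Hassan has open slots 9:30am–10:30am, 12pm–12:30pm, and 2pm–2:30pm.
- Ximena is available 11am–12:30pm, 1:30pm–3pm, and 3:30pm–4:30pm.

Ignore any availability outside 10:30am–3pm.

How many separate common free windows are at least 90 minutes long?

0

Hassan ∩ Ximena: 12:00–12:30, 14:00–14:30.
Restricted to 10:30–15:00: 12:00–12:30, 14:00–14:30.
Windows ≥ 90 min: (none).
That's 0 windows.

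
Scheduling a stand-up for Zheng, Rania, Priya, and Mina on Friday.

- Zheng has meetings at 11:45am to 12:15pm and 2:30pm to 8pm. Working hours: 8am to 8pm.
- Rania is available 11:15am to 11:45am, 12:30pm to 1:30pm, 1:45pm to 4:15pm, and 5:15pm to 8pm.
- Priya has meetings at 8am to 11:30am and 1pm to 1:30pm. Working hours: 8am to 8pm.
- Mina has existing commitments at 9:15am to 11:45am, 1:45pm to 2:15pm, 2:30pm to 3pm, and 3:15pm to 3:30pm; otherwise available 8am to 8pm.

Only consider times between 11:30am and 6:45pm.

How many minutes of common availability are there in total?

45 minutes

Zheng free within 08:00–20:00: 08:00–11:45, 12:15–14:30.
Priya free within 08:00–20:00: 11:30–13:00, 13:30–20:00.
Mina free within 08:00–20:00: 08:00–09:15, 11:45–13:45, 14:15–14:30, 15:00–15:15, 15:30–20:00.
Zheng ∩ Rania: 11:15–11:45, 12:30–13:30, 13:45–14:30.
Zheng ∩ Rania ∩ Priya: 11:30–11:45, 12:30–13:00, 13:45–14:30.
Zheng ∩ Rania ∩ Priya ∩ Mina: 12:30–13:00, 14:15–14:30.
Restricted to 11:30–18:45: 12:30–13:00, 14:15–14:30.
Total common minutes: 30 + 15 = 45.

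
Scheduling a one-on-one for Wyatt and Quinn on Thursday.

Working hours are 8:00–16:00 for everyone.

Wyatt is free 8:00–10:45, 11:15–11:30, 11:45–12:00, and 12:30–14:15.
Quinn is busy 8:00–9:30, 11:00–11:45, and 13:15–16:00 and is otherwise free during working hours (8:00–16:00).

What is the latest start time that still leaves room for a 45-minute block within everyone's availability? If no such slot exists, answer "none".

12:30

Quinn free within 08:00–16:00: 09:30–11:00, 11:45–13:15.
Wyatt ∩ Quinn: 09:30–10:45, 11:45–12:00, 12:30–13:15.
Windows ≥ 45 min: 09:30–10:45, 12:30–13:15.
Latest start in the last window 12:30–13:15 is 13:15 − 45 min = 12:30.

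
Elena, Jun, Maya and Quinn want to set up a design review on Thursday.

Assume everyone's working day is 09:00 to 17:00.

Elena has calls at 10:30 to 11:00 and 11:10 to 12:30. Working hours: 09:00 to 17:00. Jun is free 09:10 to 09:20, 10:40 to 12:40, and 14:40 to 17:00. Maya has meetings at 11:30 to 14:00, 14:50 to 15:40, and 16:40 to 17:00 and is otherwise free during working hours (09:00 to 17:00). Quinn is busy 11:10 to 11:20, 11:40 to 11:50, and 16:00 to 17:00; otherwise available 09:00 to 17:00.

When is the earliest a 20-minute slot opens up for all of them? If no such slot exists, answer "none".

15:40

Elena free within 09:00–17:00: 09:00–10:30, 11:00–11:10, 12:30–17:00.
Maya free within 09:00–17:00: 09:00–11:30, 14:00–14:50, 15:40–16:40.
Quinn free within 09:00–17:00: 09:00–11:10, 11:20–11:40, 11:50–16:00.
Elena ∩ Jun: 09:10–09:20, 11:00–11:10, 12:30–12:40, 14:40–17:00.
Elena ∩ Jun ∩ Maya: 09:10–09:20, 11:00–11:10, 14:40–14:50, 15:40–16:40.
Elena ∩ Jun ∩ Maya ∩ Quinn: 09:10–09:20, 11:00–11:10, 14:40–14:50, 15:40–16:00.
Windows ≥ 20 min: 15:40–16:00.
Earliest such window starts at 15:40.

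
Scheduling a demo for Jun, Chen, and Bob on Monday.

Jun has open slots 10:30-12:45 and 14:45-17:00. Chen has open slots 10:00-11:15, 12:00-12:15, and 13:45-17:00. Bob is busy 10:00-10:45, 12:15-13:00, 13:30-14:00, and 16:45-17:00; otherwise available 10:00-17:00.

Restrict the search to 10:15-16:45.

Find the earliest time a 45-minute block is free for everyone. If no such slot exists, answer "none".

Bob free within 10:00–17:00: 10:45–12:15, 13:00–13:30, 14:00–16:45.
Jun ∩ Chen: 10:30–11:15, 12:00–12:15, 14:45–17:00.
Jun ∩ Chen ∩ Bob: 10:45–11:15, 12:00–12:15, 14:45–16:45.
Restricted to 10:15–16:45: 10:45–11:15, 12:00–12:15, 14:45–16:45.
Windows ≥ 45 min: 14:45–16:45.
Earliest such window starts at 14:45.

14:45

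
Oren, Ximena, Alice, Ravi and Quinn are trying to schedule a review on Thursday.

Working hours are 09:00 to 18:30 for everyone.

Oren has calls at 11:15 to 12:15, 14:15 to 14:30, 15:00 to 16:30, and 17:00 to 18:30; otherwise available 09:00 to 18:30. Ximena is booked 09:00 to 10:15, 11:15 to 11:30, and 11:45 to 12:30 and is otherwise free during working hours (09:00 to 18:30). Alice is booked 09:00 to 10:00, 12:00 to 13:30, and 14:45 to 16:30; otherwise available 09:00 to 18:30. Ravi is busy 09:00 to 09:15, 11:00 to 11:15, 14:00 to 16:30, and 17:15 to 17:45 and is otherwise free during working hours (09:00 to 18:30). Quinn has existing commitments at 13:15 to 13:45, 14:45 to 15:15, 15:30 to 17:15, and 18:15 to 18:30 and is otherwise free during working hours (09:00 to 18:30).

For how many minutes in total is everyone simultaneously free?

60 minutes

Oren free within 09:00–18:30: 09:00–11:15, 12:15–14:15, 14:30–15:00, 16:30–17:00.
Ximena free within 09:00–18:30: 10:15–11:15, 11:30–11:45, 12:30–18:30.
Alice free within 09:00–18:30: 10:00–12:00, 13:30–14:45, 16:30–18:30.
Ravi free within 09:00–18:30: 09:15–11:00, 11:15–14:00, 16:30–17:15, 17:45–18:30.
Quinn free within 09:00–18:30: 09:00–13:15, 13:45–14:45, 15:15–15:30, 17:15–18:15.
Oren ∩ Ximena: 10:15–11:15, 12:30–14:15, 14:30–15:00, 16:30–17:00.
Oren ∩ Ximena ∩ Alice: 10:15–11:15, 13:30–14:15, 14:30–14:45, 16:30–17:00.
Oren ∩ Ximena ∩ Alice ∩ Ravi: 10:15–11:00, 13:30–14:00, 16:30–17:00.
Oren ∩ Ximena ∩ Alice ∩ Ravi ∩ Quinn: 10:15–11:00, 13:45–14:00.
Total common minutes: 45 + 15 = 60.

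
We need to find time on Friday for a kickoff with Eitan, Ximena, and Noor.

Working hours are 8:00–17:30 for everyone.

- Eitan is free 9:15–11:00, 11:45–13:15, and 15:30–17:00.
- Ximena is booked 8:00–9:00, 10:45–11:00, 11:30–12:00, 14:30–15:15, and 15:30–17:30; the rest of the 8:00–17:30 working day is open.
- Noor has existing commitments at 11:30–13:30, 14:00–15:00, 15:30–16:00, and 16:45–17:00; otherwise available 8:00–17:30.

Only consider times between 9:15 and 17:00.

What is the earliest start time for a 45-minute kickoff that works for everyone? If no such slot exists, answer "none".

Ximena free within 08:00–17:30: 09:00–10:45, 11:00–11:30, 12:00–14:30, 15:15–15:30.
Noor free within 08:00–17:30: 08:00–11:30, 13:30–14:00, 15:00–15:30, 16:00–16:45, 17:00–17:30.
Eitan ∩ Ximena: 09:15–10:45, 12:00–13:15.
Eitan ∩ Ximena ∩ Noor: 09:15–10:45.
Restricted to 09:15–17:00: 09:15–10:45.
Windows ≥ 45 min: 09:15–10:45.
Earliest such window starts at 09:15.

09:15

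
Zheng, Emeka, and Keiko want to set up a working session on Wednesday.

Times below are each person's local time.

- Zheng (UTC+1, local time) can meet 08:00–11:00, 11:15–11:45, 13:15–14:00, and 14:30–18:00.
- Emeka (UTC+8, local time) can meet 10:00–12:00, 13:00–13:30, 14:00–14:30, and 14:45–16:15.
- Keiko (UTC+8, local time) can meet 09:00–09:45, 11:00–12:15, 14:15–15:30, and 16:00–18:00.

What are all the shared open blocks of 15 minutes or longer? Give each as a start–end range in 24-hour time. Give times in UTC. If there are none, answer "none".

Zheng → UTC: 07:00–10:00, 10:15–10:45, 12:15–13:00, 13:30–17:00.
Emeka → UTC: 02:00–04:00, 05:00–05:30, 06:00–06:30, 06:45–08:15.
Keiko → UTC: 01:00–01:45, 03:00–04:15, 06:15–07:30, 08:00–10:00.
Zheng ∩ Emeka: 07:00–08:15.
Zheng ∩ Emeka ∩ Keiko: 07:00–07:30, 08:00–08:15.
Windows ≥ 15 min: 07:00–07:30, 08:00–08:15.

07:00–07:30, 08:00–08:15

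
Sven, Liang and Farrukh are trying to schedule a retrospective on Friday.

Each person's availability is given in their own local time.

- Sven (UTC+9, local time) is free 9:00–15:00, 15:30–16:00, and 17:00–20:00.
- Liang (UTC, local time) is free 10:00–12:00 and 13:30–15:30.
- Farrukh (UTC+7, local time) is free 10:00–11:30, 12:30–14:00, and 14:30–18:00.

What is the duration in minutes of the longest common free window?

Sven → UTC: 00:00–06:00, 06:30–07:00, 08:00–11:00.
Liang → UTC: 10:00–12:00, 13:30–15:30.
Farrukh → UTC: 03:00–04:30, 05:30–07:00, 07:30–11:00.
Sven ∩ Liang: 10:00–11:00.
Sven ∩ Liang ∩ Farrukh: 10:00–11:00.
Single common window of 60 minutes.

60 minutes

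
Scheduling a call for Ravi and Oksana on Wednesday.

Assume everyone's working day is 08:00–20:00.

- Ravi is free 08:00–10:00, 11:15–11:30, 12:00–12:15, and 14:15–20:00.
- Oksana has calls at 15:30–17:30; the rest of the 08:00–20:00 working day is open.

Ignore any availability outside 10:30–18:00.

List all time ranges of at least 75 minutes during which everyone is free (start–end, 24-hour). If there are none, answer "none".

Oksana free within 08:00–20:00: 08:00–15:30, 17:30–20:00.
Ravi ∩ Oksana: 08:00–10:00, 11:15–11:30, 12:00–12:15, 14:15–15:30, 17:30–20:00.
Restricted to 10:30–18:00: 11:15–11:30, 12:00–12:15, 14:15–15:30, 17:30–18:00.
Windows ≥ 75 min: 14:15–15:30.

14:15–15:30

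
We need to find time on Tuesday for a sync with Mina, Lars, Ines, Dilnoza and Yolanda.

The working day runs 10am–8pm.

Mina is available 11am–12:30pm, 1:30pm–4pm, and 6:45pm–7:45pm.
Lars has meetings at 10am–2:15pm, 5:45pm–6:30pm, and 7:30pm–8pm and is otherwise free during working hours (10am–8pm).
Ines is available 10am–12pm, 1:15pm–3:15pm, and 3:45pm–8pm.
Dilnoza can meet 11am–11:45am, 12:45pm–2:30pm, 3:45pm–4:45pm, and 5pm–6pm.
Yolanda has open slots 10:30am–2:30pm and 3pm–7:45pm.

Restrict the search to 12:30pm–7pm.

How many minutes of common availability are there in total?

Lars free within 10:00–20:00: 14:15–17:45, 18:30–19:30.
Mina ∩ Lars: 14:15–16:00, 18:45–19:30.
Mina ∩ Lars ∩ Ines: 14:15–15:15, 15:45–16:00, 18:45–19:30.
Mina ∩ Lars ∩ Ines ∩ Dilnoza: 14:15–14:30, 15:45–16:00.
Mina ∩ Lars ∩ Ines ∩ Dilnoza ∩ Yolanda: 14:15–14:30, 15:45–16:00.
Restricted to 12:30–19:00: 14:15–14:30, 15:45–16:00.
Total common minutes: 15 + 15 = 30.

30 minutes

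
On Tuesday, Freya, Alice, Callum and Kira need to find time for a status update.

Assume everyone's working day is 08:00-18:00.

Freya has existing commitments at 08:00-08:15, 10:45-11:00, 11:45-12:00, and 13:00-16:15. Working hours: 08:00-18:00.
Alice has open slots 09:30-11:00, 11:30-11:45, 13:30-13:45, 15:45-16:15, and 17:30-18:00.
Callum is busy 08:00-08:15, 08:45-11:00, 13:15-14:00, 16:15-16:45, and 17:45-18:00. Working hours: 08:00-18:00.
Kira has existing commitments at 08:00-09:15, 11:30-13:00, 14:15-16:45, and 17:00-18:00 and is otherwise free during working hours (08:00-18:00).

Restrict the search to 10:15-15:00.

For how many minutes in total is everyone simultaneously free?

0 minutes

Freya free within 08:00–18:00: 08:15–10:45, 11:00–11:45, 12:00–13:00, 16:15–18:00.
Callum free within 08:00–18:00: 08:15–08:45, 11:00–13:15, 14:00–16:15, 16:45–17:45.
Kira free within 08:00–18:00: 09:15–11:30, 13:00–14:15, 16:45–17:00.
Freya ∩ Alice: 09:30–10:45, 11:30–11:45, 17:30–18:00.
Freya ∩ Alice ∩ Callum: 11:30–11:45, 17:30–17:45.
Freya ∩ Alice ∩ Callum ∩ Kira: (none).
Restricted to 10:15–15:00: (none).
Total common minutes: 0.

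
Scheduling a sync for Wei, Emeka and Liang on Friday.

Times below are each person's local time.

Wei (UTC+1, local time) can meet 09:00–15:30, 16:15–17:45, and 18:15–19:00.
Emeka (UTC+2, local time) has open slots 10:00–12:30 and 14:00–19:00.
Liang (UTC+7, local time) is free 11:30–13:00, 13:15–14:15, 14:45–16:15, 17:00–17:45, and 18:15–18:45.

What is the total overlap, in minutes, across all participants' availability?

Wei → UTC: 08:00–14:30, 15:15–16:45, 17:15–18:00.
Emeka → UTC: 08:00–10:30, 12:00–17:00.
Liang → UTC: 04:30–06:00, 06:15–07:15, 07:45–09:15, 10:00–10:45, 11:15–11:45.
Wei ∩ Emeka: 08:00–10:30, 12:00–14:30, 15:15–16:45.
Wei ∩ Emeka ∩ Liang: 08:00–09:15, 10:00–10:30.
Total common minutes: 75 + 30 = 105.

105 minutes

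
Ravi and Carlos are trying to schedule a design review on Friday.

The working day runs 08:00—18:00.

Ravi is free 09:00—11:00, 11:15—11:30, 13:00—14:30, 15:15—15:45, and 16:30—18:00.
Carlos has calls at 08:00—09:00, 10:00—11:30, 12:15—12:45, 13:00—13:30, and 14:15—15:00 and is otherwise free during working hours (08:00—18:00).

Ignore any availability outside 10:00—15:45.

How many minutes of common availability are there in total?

Carlos free within 08:00–18:00: 09:00–10:00, 11:30–12:15, 12:45–13:00, 13:30–14:15, 15:00–18:00.
Ravi ∩ Carlos: 09:00–10:00, 13:30–14:15, 15:15–15:45, 16:30–18:00.
Restricted to 10:00–15:45: 13:30–14:15, 15:15–15:45.
Total common minutes: 45 + 30 = 75.

75 minutes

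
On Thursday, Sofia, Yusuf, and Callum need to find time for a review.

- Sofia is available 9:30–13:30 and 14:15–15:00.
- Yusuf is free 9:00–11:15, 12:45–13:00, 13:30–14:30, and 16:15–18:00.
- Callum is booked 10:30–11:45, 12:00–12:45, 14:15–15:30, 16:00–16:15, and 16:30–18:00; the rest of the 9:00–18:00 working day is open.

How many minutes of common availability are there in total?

75 minutes

Callum free within 09:00–18:00: 09:00–10:30, 11:45–12:00, 12:45–14:15, 15:30–16:00, 16:15–16:30.
Sofia ∩ Yusuf: 09:30–11:15, 12:45–13:00, 14:15–14:30.
Sofia ∩ Yusuf ∩ Callum: 09:30–10:30, 12:45–13:00.
Total common minutes: 60 + 15 = 75.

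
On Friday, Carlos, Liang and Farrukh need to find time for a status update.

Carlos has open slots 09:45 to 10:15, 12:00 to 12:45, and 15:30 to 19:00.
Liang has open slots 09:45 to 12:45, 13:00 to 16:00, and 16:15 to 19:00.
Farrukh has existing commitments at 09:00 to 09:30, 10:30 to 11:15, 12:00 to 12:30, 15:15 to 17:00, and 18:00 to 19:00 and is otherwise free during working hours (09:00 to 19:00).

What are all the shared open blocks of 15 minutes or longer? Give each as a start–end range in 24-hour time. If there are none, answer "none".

09:45–10:15, 12:30–12:45, 17:00–18:00

Farrukh free within 09:00–19:00: 09:30–10:30, 11:15–12:00, 12:30–15:15, 17:00–18:00.
Carlos ∩ Liang: 09:45–10:15, 12:00–12:45, 15:30–16:00, 16:15–19:00.
Carlos ∩ Liang ∩ Farrukh: 09:45–10:15, 12:30–12:45, 17:00–18:00.
Windows ≥ 15 min: 09:45–10:15, 12:30–12:45, 17:00–18:00.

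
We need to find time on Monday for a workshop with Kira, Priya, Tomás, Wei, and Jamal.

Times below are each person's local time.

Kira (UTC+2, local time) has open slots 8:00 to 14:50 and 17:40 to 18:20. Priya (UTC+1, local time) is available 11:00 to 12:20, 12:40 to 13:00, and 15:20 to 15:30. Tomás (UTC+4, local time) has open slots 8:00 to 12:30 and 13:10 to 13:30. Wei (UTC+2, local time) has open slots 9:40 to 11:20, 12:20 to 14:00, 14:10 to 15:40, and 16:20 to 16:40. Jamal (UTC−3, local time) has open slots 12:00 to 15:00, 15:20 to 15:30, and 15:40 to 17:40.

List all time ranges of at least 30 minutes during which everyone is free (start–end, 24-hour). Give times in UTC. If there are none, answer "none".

none

Kira → UTC: 06:00–12:50, 15:40–16:20.
Priya → UTC: 10:00–11:20, 11:40–12:00, 14:20–14:30.
Tomás → UTC: 04:00–08:30, 09:10–09:30.
Wei → UTC: 07:40–09:20, 10:20–12:00, 12:10–13:40, 14:20–14:40.
Jamal → UTC: 15:00–18:00, 18:20–18:30, 18:40–20:40.
Kira ∩ Priya: 10:00–11:20, 11:40–12:00.
Kira ∩ Priya ∩ Tomás: (none).
Kira ∩ Priya ∩ Tomás ∩ Wei: (none).
Kira ∩ Priya ∩ Tomás ∩ Wei ∩ Jamal: (none).
Windows ≥ 30 min: (none).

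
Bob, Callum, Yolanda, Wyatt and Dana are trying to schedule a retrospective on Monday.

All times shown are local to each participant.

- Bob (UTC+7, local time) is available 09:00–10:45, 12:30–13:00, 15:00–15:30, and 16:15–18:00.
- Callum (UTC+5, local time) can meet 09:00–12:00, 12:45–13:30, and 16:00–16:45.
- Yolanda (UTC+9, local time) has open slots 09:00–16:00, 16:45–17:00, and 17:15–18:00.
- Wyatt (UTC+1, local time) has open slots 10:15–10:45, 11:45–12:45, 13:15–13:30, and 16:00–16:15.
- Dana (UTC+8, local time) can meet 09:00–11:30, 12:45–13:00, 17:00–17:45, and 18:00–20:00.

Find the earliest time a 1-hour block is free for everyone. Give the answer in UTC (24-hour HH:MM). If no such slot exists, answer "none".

Bob → UTC: 02:00–03:45, 05:30–06:00, 08:00–08:30, 09:15–11:00.
Callum → UTC: 04:00–07:00, 07:45–08:30, 11:00–11:45.
Yolanda → UTC: 00:00–07:00, 07:45–08:00, 08:15–09:00.
Wyatt → UTC: 09:15–09:45, 10:45–11:45, 12:15–12:30, 15:00–15:15.
Dana → UTC: 01:00–03:30, 04:45–05:00, 09:00–09:45, 10:00–12:00.
Bob ∩ Callum: 05:30–06:00, 08:00–08:30.
Bob ∩ Callum ∩ Yolanda: 05:30–06:00, 08:15–08:30.
Bob ∩ Callum ∩ Yolanda ∩ Wyatt: (none).
Bob ∩ Callum ∩ Yolanda ∩ Wyatt ∩ Dana: (none).
Windows ≥ 60 min: (none).

none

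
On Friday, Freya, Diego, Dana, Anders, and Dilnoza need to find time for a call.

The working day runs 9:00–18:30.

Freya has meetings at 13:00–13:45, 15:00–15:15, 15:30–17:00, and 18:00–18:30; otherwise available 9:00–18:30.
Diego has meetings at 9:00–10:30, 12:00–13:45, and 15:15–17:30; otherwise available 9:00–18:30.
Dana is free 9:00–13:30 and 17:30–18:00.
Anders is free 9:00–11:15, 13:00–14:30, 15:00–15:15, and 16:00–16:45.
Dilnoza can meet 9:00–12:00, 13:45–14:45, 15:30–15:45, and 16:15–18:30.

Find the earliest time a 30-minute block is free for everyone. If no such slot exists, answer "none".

10:30

Freya free within 09:00–18:30: 09:00–13:00, 13:45–15:00, 15:15–15:30, 17:00–18:00.
Diego free within 09:00–18:30: 10:30–12:00, 13:45–15:15, 17:30–18:30.
Freya ∩ Diego: 10:30–12:00, 13:45–15:00, 17:30–18:00.
Freya ∩ Diego ∩ Dana: 10:30–12:00, 17:30–18:00.
Freya ∩ Diego ∩ Dana ∩ Anders: 10:30–11:15.
Freya ∩ Diego ∩ Dana ∩ Anders ∩ Dilnoza: 10:30–11:15.
Windows ≥ 30 min: 10:30–11:15.
Earliest such window starts at 10:30.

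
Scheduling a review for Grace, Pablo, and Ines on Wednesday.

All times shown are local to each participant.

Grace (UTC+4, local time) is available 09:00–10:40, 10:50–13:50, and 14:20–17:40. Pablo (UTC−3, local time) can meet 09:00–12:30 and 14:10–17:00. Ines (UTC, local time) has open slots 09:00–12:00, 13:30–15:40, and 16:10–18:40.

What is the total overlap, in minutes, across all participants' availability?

Grace → UTC: 05:00–06:40, 06:50–09:50, 10:20–13:40.
Pablo → UTC: 12:00–15:30, 17:10–20:00.
Ines → UTC: 09:00–12:00, 13:30–15:40, 16:10–18:40.
Grace ∩ Pablo: 12:00–13:40.
Grace ∩ Pablo ∩ Ines: 13:30–13:40.
Total common minutes: 10.

10 minutes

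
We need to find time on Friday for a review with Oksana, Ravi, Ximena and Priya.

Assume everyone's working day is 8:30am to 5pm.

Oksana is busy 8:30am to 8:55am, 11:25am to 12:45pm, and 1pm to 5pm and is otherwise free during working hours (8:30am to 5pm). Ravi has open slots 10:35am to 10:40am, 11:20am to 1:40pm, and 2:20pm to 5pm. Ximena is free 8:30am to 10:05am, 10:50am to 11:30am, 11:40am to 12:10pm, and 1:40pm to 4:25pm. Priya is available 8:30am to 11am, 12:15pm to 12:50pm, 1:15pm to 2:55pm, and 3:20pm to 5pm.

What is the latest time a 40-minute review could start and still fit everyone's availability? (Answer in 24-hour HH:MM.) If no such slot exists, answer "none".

none

Oksana free within 08:30–17:00: 08:55–11:25, 12:45–13:00.
Oksana ∩ Ravi: 10:35–10:40, 11:20–11:25, 12:45–13:00.
Oksana ∩ Ravi ∩ Ximena: 11:20–11:25.
Oksana ∩ Ravi ∩ Ximena ∩ Priya: (none).
Windows ≥ 40 min: (none).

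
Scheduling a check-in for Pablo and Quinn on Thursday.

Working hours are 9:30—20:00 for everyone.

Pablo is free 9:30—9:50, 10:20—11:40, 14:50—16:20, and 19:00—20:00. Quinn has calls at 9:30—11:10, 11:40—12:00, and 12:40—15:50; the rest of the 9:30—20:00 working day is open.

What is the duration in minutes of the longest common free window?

Quinn free within 09:30–20:00: 11:10–11:40, 12:00–12:40, 15:50–20:00.
Pablo ∩ Quinn: 11:10–11:40, 15:50–16:20, 19:00–20:00.
Common window lengths: 30, 30, 60 min; longest is 60.

60 minutes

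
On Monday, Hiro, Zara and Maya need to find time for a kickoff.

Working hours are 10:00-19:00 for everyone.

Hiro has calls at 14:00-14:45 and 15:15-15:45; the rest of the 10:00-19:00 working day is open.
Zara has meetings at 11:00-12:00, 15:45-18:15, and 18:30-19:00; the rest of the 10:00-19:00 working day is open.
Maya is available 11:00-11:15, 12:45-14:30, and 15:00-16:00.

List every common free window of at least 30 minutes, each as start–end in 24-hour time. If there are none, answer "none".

12:45–14:00

Hiro free within 10:00–19:00: 10:00–14:00, 14:45–15:15, 15:45–19:00.
Zara free within 10:00–19:00: 10:00–11:00, 12:00–15:45, 18:15–18:30.
Hiro ∩ Zara: 10:00–11:00, 12:00–14:00, 14:45–15:15, 18:15–18:30.
Hiro ∩ Zara ∩ Maya: 12:45–14:00, 15:00–15:15.
Windows ≥ 30 min: 12:45–14:00.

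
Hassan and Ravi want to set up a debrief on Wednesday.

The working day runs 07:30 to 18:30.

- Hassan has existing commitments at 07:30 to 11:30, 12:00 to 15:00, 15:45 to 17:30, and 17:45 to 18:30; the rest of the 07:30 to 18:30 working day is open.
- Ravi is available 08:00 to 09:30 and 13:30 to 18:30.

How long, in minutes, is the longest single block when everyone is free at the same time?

Hassan free within 07:30–18:30: 11:30–12:00, 15:00–15:45, 17:30–17:45.
Hassan ∩ Ravi: 15:00–15:45, 17:30–17:45.
Common window lengths: 45, 15 min; longest is 45.

45 minutes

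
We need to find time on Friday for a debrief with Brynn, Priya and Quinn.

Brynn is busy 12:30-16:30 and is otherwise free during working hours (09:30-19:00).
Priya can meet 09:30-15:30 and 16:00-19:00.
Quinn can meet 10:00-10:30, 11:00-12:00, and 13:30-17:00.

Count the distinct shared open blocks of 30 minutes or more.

Brynn free within 09:30–19:00: 09:30–12:30, 16:30–19:00.
Brynn ∩ Priya: 09:30–12:30, 16:30–19:00.
Brynn ∩ Priya ∩ Quinn: 10:00–10:30, 11:00–12:00, 16:30–17:00.
Windows ≥ 30 min: 10:00–10:30, 11:00–12:00, 16:30–17:00.
That's 3 windows.

3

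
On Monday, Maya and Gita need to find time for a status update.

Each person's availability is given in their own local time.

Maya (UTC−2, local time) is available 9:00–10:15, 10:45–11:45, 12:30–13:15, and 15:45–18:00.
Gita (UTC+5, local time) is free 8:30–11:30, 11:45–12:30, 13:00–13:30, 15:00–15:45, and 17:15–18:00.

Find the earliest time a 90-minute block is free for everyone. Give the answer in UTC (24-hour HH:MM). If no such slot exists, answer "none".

Maya → UTC: 11:00–12:15, 12:45–13:45, 14:30–15:15, 17:45–20:00.
Gita → UTC: 03:30–06:30, 06:45–07:30, 08:00–08:30, 10:00–10:45, 12:15–13:00.
Maya ∩ Gita: 12:45–13:00.
Windows ≥ 90 min: (none).

none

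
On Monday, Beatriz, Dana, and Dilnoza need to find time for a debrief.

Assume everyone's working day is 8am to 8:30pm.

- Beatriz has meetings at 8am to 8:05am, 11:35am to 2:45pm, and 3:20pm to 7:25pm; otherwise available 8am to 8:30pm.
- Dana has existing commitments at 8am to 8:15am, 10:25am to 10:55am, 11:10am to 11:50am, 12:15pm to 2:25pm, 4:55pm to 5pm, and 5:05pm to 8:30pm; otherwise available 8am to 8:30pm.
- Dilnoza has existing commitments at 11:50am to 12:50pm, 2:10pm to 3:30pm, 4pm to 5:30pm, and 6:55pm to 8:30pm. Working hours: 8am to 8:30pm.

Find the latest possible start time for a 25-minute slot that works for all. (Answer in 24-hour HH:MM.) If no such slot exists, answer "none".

10:00

Beatriz free within 08:00–20:30: 08:05–11:35, 14:45–15:20, 19:25–20:30.
Dana free within 08:00–20:30: 08:15–10:25, 10:55–11:10, 11:50–12:15, 14:25–16:55, 17:00–17:05.
Dilnoza free within 08:00–20:30: 08:00–11:50, 12:50–14:10, 15:30–16:00, 17:30–18:55.
Beatriz ∩ Dana: 08:15–10:25, 10:55–11:10, 14:45–15:20.
Beatriz ∩ Dana ∩ Dilnoza: 08:15–10:25, 10:55–11:10.
Windows ≥ 25 min: 08:15–10:25.
Latest start in the last window 08:15–10:25 is 10:25 − 25 min = 10:00.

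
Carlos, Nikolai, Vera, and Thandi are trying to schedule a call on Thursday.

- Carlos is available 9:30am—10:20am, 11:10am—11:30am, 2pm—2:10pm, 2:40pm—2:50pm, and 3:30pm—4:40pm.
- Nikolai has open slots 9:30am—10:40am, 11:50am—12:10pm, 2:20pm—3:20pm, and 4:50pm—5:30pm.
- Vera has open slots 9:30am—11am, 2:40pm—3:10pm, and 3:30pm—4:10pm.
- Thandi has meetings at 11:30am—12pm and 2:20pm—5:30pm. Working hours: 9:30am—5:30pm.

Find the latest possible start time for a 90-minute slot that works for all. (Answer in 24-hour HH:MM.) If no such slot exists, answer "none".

Thandi free within 09:30–17:30: 09:30–11:30, 12:00–14:20.
Carlos ∩ Nikolai: 09:30–10:20, 14:40–14:50.
Carlos ∩ Nikolai ∩ Vera: 09:30–10:20, 14:40–14:50.
Carlos ∩ Nikolai ∩ Vera ∩ Thandi: 09:30–10:20.
Windows ≥ 90 min: (none).

none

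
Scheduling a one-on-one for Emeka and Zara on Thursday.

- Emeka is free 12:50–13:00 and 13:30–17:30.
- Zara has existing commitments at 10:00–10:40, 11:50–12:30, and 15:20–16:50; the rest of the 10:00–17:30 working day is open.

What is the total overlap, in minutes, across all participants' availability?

Zara free within 10:00–17:30: 10:40–11:50, 12:30–15:20, 16:50–17:30.
Emeka ∩ Zara: 12:50–13:00, 13:30–15:20, 16:50–17:30.
Total common minutes: 10 + 110 + 40 = 160.

160 minutes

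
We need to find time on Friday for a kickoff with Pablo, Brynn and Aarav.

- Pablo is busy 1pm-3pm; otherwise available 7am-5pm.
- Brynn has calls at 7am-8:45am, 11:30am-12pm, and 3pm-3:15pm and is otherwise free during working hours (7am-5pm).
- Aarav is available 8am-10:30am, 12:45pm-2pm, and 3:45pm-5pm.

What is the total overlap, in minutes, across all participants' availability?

Pablo free within 07:00–17:00: 07:00–13:00, 15:00–17:00.
Brynn free within 07:00–17:00: 08:45–11:30, 12:00–15:00, 15:15–17:00.
Pablo ∩ Brynn: 08:45–11:30, 12:00–13:00, 15:15–17:00.
Pablo ∩ Brynn ∩ Aarav: 08:45–10:30, 12:45–13:00, 15:45–17:00.
Total common minutes: 105 + 15 + 75 = 195.

195 minutes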